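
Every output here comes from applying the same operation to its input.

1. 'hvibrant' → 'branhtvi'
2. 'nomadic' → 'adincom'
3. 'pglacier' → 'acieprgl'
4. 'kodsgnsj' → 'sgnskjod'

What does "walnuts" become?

The pattern: swap the first and last characters, then move the first 3 characters to the end (rotate left by 3).
Starting from "walnuts": after the first operation, "salnutw"; after the second, "nutwsal".

nutwsal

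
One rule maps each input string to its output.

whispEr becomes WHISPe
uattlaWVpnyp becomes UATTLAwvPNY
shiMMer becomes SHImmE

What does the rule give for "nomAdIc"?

In each case the input is transformed by: flip the case of every letter, then delete the last character.
"nomAdIc" → "NOMaDiC" → "NOMaDi".

NOMaDi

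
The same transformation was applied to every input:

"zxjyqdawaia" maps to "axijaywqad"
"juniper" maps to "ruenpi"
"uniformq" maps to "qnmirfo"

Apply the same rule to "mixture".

eirxut

Each output is the input with this applied: take characters alternately from the front and the back (1st, last, 2nd, 2nd-last, ...), then delete the first character.
"mixture" → "eirxut".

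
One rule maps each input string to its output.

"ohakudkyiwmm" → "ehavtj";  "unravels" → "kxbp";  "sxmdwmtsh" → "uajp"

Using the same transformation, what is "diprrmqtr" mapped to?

fojq

Each output is the input with this applied: shift every letter 3 places backward in the alphabet (wrapping around), then keep every other character starting from the second (positions 2nd, 4th, 6th, ...).
"diprrmqtr" → "fojq".
(Check on "ohakudkyiwmm": → "lexhrahvftjj" → "ehavtj" ✓)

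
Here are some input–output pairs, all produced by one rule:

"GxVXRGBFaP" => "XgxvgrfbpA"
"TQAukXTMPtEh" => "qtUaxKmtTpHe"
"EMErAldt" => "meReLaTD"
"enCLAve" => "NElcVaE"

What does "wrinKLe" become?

The transformation: flip the case of every letter, then swap each adjacent pair of characters (1↔2, 3↔4, ...).
Applying both steps to "wrinKLe": "WRINklE", then "RWNIlkE".

RWNIlkE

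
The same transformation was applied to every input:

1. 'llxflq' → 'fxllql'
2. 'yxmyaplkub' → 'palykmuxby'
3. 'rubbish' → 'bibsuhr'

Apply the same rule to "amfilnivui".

What's happening: take characters alternately from the front and the back (1st, last, 2nd, 2nd-last, ...), then reverse the string.
"amfilnivui" → "aimufviiln" → "nliivfumia".

nliivfumia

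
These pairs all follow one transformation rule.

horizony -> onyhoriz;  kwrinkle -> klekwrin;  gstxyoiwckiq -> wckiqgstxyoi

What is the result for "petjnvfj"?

The transformation: move the first character to the end, then swap the front and back halves of the string.
Working it through for "petjnvfj": intermediate "etjnvfjp", final "vfjpetjn".

vfjpetjn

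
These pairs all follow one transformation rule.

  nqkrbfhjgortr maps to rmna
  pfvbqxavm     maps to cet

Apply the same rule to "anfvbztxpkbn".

The transformation: shift every letter 7 places forward in the alphabet (wrapping around), then keep one character in every 3, starting at position 3 (positions 3rd, 6th, 9th, ...).
On "anfvbztxpkbn": the first step gives "humcigaewriu", and the second then gives "mgwu".

mgwu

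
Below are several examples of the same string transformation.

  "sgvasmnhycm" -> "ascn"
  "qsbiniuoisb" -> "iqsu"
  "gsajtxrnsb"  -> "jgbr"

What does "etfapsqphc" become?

aecq

Rule — keep one character in every 3, starting at position 1 (positions 1st, 4th, 7th, ...), then swap each adjacent pair of characters (1↔2, 3↔4, ...).
"etfapsqphc" → "eaqc" → "aecq".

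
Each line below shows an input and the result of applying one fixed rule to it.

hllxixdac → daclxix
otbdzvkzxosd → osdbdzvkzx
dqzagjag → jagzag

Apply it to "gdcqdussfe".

The transformation: delete the first 2 characters, then move the last 3 characters to the front (rotate right by 3).
Doing the same to "gdcqdussfe": "sfecqdus".

sfecqdus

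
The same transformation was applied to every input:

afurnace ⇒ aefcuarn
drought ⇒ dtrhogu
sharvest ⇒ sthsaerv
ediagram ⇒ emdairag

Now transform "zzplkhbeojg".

Looking at the pairs, the operation is to take characters alternately from the front and the back (1st, last, 2nd, 2nd-last, ...).
For "zzplkhbeojg" the result is "zgzjpolekbh".

zgzjpolekbh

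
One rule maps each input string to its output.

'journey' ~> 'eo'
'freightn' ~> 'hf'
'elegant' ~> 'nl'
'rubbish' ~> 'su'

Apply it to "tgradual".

Rule — move the first 3 characters to the end (rotate left by 3), then keep one character in every 3, starting at position 3 (positions 3rd, 6th, 9th, ...).
Starting from "tgradual": after the first operation, "adualtgr"; after the second, "ut".

ut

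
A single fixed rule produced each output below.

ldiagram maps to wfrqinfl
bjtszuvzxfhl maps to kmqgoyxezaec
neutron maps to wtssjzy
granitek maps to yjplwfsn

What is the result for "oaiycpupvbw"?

Rule — move the last 3 characters to the front (rotate right by 3), then shift every letter 5 places forward in the alphabet (wrapping around).
On "oaiycpupvbw": the first step gives "vbwoaiycpup", and the second then gives "agbtfndhuzu".

agbtfndhuzu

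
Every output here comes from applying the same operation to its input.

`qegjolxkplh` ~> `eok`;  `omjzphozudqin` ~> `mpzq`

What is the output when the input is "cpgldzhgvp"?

Rule — move the last character to the front, then keep one character in every 3, starting at position 3 (positions 3rd, 6th, 9th, ...).
Working it through for "cpgldzhgvp": intermediate "pcpgldzhgv", final "pdg".

pdg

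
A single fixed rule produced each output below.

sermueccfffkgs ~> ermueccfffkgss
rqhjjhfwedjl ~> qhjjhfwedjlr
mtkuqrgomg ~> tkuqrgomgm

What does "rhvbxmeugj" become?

Rule — move the first character to the end.
"rhvbxmeugj" → "hvbxmeugjr".

hvbxmeugjr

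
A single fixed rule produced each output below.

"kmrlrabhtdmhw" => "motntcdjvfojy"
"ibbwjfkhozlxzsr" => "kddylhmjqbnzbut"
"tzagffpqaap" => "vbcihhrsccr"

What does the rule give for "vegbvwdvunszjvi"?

xgidxyfxwpublxk

What's happening: shift every letter 2 places forward in the alphabet (wrapping around).
So "vegbvwdvunszjvi" becomes "xgidxyfxwpublxk".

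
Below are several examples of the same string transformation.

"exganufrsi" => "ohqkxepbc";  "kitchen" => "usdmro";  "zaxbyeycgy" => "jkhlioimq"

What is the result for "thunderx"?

drexnob

What's happening: shift every letter 10 places forward in the alphabet (wrapping around), then delete the last character.
"thunderx" → "drexnobh" → "drexnob".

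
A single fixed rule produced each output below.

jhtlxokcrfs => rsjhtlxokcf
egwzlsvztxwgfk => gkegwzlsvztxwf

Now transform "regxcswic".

The transformation: move the last 2 characters to the front (rotate right by 2), then swap the first and last characters.
Applying both steps to "regxcswic": "icregxcsw", then "wcregxcsi".
(Check on "egwzlsvztxwgfk": → "fkegwzlsvztxwg" → "gkegwzlsvztxwf" ✓)

wcregxcsi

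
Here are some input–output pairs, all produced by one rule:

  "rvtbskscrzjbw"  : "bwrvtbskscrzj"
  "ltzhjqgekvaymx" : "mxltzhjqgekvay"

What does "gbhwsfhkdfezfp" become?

fpgbhwsfhkdfez

The pattern: move the last 2 characters to the front (rotate right by 2).
For "gbhwsfhkdfezfp" the result is "fpgbhwsfhkdfez".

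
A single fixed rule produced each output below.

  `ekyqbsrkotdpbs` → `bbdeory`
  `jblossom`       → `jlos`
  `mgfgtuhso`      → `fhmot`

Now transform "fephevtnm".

Looking at the pairs, the operation is to keep every other character starting from the first (positions 1st, 3rd, 5th, ...), then sort the characters into alphabetical order.
Working it through for "fephevtnm": intermediate "fpetm", final "efmpt".
(Check on "jblossom": → "jlso" → "jlos" ✓)

efmpt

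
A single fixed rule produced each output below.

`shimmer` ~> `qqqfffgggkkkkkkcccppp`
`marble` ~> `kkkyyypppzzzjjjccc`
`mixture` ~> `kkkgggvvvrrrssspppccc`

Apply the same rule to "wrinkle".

uuupppgggllliiijjjccc

Each output is the input with this applied: shift every letter 2 places backward in the alphabet (wrapping around), then repeat every character 3 times.
Working it through for "wrinkle": intermediate "upglijc", final "uuupppgggllliiijjjccc".
(Check on "marble": → "kypzjc" → "kkkyyypppzzzjjjccc" ✓)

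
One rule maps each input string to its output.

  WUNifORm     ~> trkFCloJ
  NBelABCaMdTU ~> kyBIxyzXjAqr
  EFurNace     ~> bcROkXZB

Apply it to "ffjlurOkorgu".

CCGIROlHLODR

The transformation: flip the case of every letter, then shift every letter 3 places backward in the alphabet (wrapping around).
Working it through for "ffjlurOkorgu": intermediate "FFJLURoKORGU", final "CCGIROlHLODR".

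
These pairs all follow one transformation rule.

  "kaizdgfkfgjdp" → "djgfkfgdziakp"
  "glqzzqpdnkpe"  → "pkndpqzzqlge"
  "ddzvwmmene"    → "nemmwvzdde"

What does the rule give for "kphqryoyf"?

Rule — reverse the string, then move the first character to the end.
On "kphqryoyf": the first step gives "fyoyrqhpk", and the second then gives "yoyrqhpkf".

yoyrqhpkf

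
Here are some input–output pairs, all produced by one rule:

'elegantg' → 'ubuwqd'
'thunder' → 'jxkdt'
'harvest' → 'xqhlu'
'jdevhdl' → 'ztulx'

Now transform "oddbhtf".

Rule — shift every letter 10 places backward in the alphabet (wrapping around), then delete the last 2 characters.
Applying that to "oddbhtf" gives "ettrx".
(Check on "elegantg": → "ubuwqdjw" → "ubuwqd" ✓)

ettrx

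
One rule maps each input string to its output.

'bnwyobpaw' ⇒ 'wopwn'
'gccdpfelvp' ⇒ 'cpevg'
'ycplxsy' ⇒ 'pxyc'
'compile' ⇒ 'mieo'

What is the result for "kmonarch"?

oack

In each case the input is transformed by: move the first 2 characters to the end (rotate left by 2), then keep every other character starting from the first (positions 1st, 3rd, 5th, ...).
Starting from "kmonarch": after the first operation, "onarchkm"; after the second, "oack".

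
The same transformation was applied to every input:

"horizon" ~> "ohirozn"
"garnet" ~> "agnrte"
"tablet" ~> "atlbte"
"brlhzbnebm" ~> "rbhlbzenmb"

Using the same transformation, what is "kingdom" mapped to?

ikgnodm

The transformation: swap each adjacent pair of characters (1↔2, 3↔4, ...).
On "kingdom" that produces "ikgnodm".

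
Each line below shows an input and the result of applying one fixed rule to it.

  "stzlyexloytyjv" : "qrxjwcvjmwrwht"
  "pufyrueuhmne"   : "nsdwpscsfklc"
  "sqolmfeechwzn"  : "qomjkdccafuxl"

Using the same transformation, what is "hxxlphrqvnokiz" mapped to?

fvvjnfpotlmigx

The pattern: shift every letter 2 places backward in the alphabet (wrapping around).
Doing the same to "hxxlphrqvnokiz": "fvvjnfpotlmigx".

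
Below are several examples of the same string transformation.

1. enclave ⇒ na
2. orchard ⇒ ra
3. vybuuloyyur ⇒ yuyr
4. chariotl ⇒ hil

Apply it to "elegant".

la

The transformation: keep one character in every 3, starting at position 2 (positions 2nd, 5th, 8th, ...).
Applying that to "elegant" gives "la".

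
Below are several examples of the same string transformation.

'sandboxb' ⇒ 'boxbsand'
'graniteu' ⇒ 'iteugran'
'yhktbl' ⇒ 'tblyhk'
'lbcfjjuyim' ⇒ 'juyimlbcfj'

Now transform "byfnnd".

What's happening: swap the front and back halves of the string.
So "byfnnd" becomes "nndbyf".

nndbyf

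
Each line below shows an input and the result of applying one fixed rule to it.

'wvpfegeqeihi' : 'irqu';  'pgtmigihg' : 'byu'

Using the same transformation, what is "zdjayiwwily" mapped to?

lmix

The rule is to keep one character in every 3, starting at position 1 (positions 1st, 4th, 7th, ...), then shift every letter 12 places forward in the alphabet (wrapping around).
"zdjayiwwily" → "zawl" → "lmix".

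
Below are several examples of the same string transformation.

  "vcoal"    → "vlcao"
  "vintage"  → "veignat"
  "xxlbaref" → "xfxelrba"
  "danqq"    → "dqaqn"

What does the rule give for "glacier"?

grleaic

Looking at the pairs, the operation is to take characters alternately from the front and the back (1st, last, 2nd, 2nd-last, ...).
Applying that to "glacier" gives "grleaic".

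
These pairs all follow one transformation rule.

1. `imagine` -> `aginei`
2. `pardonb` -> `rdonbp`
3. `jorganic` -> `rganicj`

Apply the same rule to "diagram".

agramd

What's happening: move the first character to the end, then delete the first character.
So "diagram" becomes "agramd".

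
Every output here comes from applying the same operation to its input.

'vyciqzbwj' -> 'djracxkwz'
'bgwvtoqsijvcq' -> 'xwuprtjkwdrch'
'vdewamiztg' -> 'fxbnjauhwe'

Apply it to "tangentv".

ohfouwub

Looking at the pairs, the operation is to shift every letter 1 place forward in the alphabet (wrapping around), then move the first 2 characters to the end (rotate left by 2).
Applying both steps to "tangentv": "ubohfouw", then "ohfouwub".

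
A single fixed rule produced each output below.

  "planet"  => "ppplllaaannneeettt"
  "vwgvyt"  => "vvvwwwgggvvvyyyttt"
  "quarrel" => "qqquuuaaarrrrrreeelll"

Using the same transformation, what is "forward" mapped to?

fffooorrrwwwaaarrrddd

The pattern: repeat every character 3 times.
"forward" → "fffooorrrwwwaaarrrddd".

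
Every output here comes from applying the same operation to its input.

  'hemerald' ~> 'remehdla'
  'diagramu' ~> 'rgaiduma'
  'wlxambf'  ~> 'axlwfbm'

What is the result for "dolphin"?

plodnih

The transformation: move the last 3 characters to the front (rotate right by 3), then reverse the string.
Working it through for "dolphin": intermediate "hindolp", final "plodnih".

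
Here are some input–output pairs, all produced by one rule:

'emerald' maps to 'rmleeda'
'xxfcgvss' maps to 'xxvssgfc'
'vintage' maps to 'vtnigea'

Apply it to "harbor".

rrohba

What's happening: sort the characters into reverse alphabetical order.
Doing the same to "harbor": "rrohba".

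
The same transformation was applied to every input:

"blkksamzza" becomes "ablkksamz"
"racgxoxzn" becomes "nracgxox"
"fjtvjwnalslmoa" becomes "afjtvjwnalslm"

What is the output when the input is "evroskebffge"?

The pattern: move the last 2 characters to the front (rotate right by 2), then delete the first character.
On "evroskebffge": the first step gives "geevroskebff", and the second then gives "eevroskebff".

eevroskebff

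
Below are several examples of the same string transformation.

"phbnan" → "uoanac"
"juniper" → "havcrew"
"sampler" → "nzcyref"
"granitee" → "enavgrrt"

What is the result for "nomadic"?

bznqvpa

Each output is the input with this applied: move the first character to the end, then shift every letter 13 places forward in the alphabet (wrapping around) — i.e. ROT13.
For "nomadic" the result is "bznqvpa".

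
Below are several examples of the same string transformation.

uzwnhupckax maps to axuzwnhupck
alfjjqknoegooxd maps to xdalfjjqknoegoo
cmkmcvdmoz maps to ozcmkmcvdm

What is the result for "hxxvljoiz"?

Rule — move the last 2 characters to the front (rotate right by 2).
Doing the same to "hxxvljoiz": "izhxxvljo".

izhxxvljo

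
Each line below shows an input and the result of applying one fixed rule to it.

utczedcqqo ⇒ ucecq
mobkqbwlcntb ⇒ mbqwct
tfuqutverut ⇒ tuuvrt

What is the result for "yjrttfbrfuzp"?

yrtbfz

The transformation: keep every other character starting from the first (positions 1st, 3rd, 5th, ...).
Applying that to "yjrttfbrfuzp" gives "yrtbfz".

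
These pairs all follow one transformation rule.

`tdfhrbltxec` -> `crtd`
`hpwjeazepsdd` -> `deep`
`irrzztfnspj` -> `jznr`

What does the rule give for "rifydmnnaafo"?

Each output is the input with this applied: keep one character in every 3, starting at position 2 (positions 2nd, 5th, 8th, ...), then swap the first and last characters.
For "rifydmnnaafo", step one produces "idnf"; step two turns that into "fdni".

fdni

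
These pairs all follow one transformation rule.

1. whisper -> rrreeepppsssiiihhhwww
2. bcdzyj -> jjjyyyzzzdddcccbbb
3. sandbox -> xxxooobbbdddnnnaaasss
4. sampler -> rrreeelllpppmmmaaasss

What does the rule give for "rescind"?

dddnnniiicccssseeerrr

The rule is to repeat every character 3 times, then reverse the string.
"rescind" → "dddnnniiicccssseeerrr".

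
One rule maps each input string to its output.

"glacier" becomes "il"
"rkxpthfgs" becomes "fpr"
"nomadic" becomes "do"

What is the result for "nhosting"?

What's happening: reverse the string, then keep one character in every 3, starting at position 3 (positions 3rd, 6th, 9th, ...).
On "nhosting": the first step gives "gnitsohn", and the second then gives "io".

io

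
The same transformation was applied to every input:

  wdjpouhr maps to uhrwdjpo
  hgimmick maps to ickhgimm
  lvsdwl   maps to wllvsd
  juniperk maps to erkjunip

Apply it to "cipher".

Looking at the pairs, the operation is to swap the front and back halves of the string, then move the first character to the end.
Working it through for "cipher": intermediate "hercip", final "erciph".

erciph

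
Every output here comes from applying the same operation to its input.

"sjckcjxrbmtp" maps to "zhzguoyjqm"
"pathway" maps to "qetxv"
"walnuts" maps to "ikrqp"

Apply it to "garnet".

okbq

What's happening: shift every letter 3 places backward in the alphabet (wrapping around), then delete the first 2 characters.
Applying that to "garnet" gives "okbq".
(Check on "sjckcjxrbmtp": → "pgzhzguoyjqm" → "zhzguoyjqm" ✓)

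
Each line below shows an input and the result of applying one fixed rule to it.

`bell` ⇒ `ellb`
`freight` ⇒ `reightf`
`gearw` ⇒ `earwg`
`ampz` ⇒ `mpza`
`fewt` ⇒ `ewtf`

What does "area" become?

The rule is to move the first character to the end.
For "area" the result is "reaa".

reaa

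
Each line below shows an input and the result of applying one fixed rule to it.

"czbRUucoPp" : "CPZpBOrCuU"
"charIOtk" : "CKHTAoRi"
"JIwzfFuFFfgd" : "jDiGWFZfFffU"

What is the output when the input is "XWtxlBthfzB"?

xbwZTFXHLTb

The rule is to take characters alternately from the front and the back (1st, last, 2nd, 2nd-last, ...), then flip the case of every letter.
Applying both steps to "XWtxlBthfzB": "XBWztfxhltB", then "xbwZTFXHLTb".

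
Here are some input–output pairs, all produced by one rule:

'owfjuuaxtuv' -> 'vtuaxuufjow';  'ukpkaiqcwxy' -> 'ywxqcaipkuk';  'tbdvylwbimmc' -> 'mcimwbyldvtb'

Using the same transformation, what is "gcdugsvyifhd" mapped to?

hdifvygsdugc

Each output is the input with this applied: swap each adjacent pair of characters (1↔2, 3↔4, ...), then reverse the string.
"gcdugsvyifhd" → "cgudsgyvfidh" → "hdifvygsdugc".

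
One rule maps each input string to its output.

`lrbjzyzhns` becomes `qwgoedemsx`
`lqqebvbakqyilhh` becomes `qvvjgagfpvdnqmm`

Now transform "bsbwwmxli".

gxgbbrcqn

Looking at the pairs, the operation is to shift every letter 5 places forward in the alphabet (wrapping around).
So "bsbwwmxli" becomes "gxgbbrcqn".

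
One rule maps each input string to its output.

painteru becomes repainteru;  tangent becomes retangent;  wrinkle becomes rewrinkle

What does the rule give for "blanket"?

reblanket

Looking at the pairs, the operation is to prepend "re".
So "blanket" becomes "reblanket".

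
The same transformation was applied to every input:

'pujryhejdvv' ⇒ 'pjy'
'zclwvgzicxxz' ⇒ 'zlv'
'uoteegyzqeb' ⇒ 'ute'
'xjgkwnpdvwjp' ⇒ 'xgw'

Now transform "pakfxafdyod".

The rule is to keep every other character starting from the first (positions 1st, 3rd, 5th, ...), then keep only the first 3 characters.
Applying both steps to "pakfxafdyod": "pkxfyd", then "pkx".

pkx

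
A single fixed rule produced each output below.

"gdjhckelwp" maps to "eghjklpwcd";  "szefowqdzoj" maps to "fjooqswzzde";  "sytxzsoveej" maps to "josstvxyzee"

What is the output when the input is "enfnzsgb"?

The transformation: sort the characters into alphabetical order, then move the first 2 characters to the end (rotate left by 2).
Working it through for "enfnzsgb": intermediate "befgnnsz", final "fgnnszbe".

fgnnszbe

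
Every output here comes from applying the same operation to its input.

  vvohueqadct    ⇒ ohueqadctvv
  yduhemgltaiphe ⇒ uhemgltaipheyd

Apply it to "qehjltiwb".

hjltiwbqe

The pattern: move the first 2 characters to the end (rotate left by 2).
On "qehjltiwb" that produces "hjltiwbqe".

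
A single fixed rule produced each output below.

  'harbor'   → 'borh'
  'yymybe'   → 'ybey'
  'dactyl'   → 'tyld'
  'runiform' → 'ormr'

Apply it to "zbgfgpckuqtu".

The rule is to move the last 3 characters to the front (rotate right by 3), then keep only the first 4 characters.
Applying both steps to "zbgfgpckuqtu": "qtuzbgfgpcku", then "qtuz".

qtuz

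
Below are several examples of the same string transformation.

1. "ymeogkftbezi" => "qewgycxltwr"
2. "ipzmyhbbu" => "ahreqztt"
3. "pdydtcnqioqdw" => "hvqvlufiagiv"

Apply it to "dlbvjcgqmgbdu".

vdtnbuyieytv

What's happening: delete the last character, then shift every letter 8 places backward in the alphabet (wrapping around).
On "dlbvjcgqmgbdu": the first step gives "dlbvjcgqmgbd", and the second then gives "vdtnbuyieytv".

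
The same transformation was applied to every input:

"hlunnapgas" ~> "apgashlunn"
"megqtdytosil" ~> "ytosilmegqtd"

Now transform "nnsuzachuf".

achufnnsuz

The transformation: swap the front and back halves of the string.
Applying that to "nnsuzachuf" gives "achufnnsuz".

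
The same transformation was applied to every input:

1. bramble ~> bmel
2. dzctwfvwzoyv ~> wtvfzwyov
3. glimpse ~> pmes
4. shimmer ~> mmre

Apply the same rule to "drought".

Rule — delete the first 3 characters, then swap each adjacent pair of characters (1↔2, 3↔4, ...).
Starting from "drought": after the first operation, "ught"; after the second, "guth".

guth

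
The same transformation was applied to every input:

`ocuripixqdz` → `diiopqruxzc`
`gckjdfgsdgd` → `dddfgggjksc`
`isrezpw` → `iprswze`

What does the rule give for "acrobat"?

abcorta

The pattern: sort the characters into alphabetical order, then move the first character to the end.
Doing the same to "acrobat": "abcorta".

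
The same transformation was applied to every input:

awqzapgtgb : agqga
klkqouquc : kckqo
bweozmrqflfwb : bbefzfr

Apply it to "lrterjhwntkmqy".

The rule is to keep every other character starting from the first (positions 1st, 3rd, 5th, ...), then take characters alternately from the front and the back (1st, last, 2nd, 2nd-last, ...).
On "lrterjhwntkmqy": the first step gives "ltrhnkq", and the second then gives "lqtkrnh".

lqtkrnh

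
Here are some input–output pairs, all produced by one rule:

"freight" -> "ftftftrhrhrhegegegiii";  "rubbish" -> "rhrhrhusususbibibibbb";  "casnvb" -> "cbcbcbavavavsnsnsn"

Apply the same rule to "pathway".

What's happening: repeat every character 3 times, then take characters alternately from the front and the back (1st, last, 2nd, 2nd-last, ...).
For "pathway", step one produces "pppaaattthhhwwwaaayyy"; step two turns that into "pypypyaaaaaatwtwtwhhh".

pypypyaaaaaatwtwtwhhh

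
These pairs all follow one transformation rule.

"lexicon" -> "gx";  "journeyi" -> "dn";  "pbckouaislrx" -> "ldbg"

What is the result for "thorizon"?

xi

The pattern: shift every letter 9 places forward in the alphabet (wrapping around), then keep one character in every 3, starting at position 3 (positions 3rd, 6th, 9th, ...).
Applying both steps to "thorizon": "cqxarixw", then "xi".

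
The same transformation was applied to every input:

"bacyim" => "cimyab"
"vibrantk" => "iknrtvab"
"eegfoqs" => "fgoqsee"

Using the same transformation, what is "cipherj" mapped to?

The pattern: sort the characters into alphabetical order, then move the first 2 characters to the end (rotate left by 2).
So "cipherj" becomes "hijprce".
(Check on "vibrantk": → "abiknrtv" → "iknrtvab" ✓)

hijprce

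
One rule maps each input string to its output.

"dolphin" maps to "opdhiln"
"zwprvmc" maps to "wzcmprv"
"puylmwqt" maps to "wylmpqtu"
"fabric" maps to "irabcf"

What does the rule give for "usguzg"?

In each case the input is transformed by: sort the characters into alphabetical order, then move the last 2 characters to the front (rotate right by 2).
Doing the same to "usguzg": "uzggsu".

uzggsu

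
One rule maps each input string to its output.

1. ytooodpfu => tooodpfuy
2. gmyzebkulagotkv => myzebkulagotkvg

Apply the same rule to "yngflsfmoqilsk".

ngflsfmoqilsky

What's happening: move the first character to the end.
"yngflsfmoqilsk" → "ngflsfmoqilsky".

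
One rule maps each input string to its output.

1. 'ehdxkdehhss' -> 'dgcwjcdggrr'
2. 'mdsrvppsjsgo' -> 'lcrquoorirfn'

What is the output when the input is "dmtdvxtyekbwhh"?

clscuwsxdjavgg

The pattern: shift every letter 1 place backward in the alphabet (wrapping around).
So "dmtdvxtyekbwhh" becomes "clscuwsxdjavgg".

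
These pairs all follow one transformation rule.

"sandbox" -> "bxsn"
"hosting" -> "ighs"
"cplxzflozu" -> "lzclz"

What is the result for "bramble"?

The pattern: keep every other character starting from the first (positions 1st, 3rd, 5th, ...), then move the last 2 characters to the front (rotate right by 2).
"bramble" → "babe" → "beba".

beba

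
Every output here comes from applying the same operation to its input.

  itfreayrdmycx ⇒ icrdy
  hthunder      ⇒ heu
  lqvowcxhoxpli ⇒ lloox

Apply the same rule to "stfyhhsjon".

soyh

The pattern: take characters alternately from the front and the back (1st, last, 2nd, 2nd-last, ...), then keep one character in every 3, starting at position 1 (positions 1st, 4th, 7th, ...).
On "stfyhhsjon": the first step gives "sntofjyshh", and the second then gives "soyh".
(Check on "itfreayrdmycx": → "ixtcfyrmedary" → "icrdy" ✓)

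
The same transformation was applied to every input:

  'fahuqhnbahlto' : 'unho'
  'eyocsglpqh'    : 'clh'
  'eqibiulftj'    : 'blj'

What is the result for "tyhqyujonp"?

qjp

The rule is to delete the first 3 characters, then keep one character in every 3, starting at position 1 (positions 1st, 4th, 7th, ...).
"tyhqyujonp" → "qjp".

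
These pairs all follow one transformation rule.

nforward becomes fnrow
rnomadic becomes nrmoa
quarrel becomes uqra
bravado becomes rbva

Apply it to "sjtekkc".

jset

The pattern: delete the last 3 characters, then swap each adjacent pair of characters (1↔2, 3↔4, ...).
Applying both steps to "sjtekkc": "sjte", then "jset".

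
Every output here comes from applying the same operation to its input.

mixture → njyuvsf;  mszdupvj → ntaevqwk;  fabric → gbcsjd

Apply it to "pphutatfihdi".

The transformation: shift every letter 1 place forward in the alphabet (wrapping around).
On "pphutatfihdi" that produces "qqivubugjiej".

qqivubugjiej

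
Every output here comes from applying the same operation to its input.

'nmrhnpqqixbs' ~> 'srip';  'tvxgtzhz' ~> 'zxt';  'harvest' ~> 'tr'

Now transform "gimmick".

In each case the input is transformed by: take characters alternately from the front and the back (1st, last, 2nd, 2nd-last, ...), then keep one character in every 3, starting at position 2 (positions 2nd, 5th, 8th, ...).
"gimmick" → "km".
(Check on "nmrhnpqqixbs": → "nsmbrxhinqpq" → "srip" ✓)

km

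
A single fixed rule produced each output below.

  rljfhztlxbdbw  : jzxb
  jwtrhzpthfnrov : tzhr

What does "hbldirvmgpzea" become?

What's happening: keep one character in every 3, starting at position 3 (positions 3rd, 6th, 9th, ...).
Doing the same to "hbldirvmgpzea": "lrge".

lrge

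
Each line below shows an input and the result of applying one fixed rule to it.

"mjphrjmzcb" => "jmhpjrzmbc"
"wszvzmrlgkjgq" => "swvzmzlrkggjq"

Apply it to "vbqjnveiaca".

What's happening: swap each adjacent pair of characters (1↔2, 3↔4, ...).
"vbqjnveiaca" → "bvjqvniecaa".

bvjqvniecaa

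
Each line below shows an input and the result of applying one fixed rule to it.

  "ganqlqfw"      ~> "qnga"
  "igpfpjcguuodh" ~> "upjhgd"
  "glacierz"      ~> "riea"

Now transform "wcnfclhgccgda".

The pattern: sort the characters into reverse alphabetical order, then keep every other character starting from the second (positions 2nd, 4th, 6th, ...).
Starting from "wcnfclhgccgda": after the first operation, "wnlhggfdcccca"; after the second, "nhgdcc".

nhgdcc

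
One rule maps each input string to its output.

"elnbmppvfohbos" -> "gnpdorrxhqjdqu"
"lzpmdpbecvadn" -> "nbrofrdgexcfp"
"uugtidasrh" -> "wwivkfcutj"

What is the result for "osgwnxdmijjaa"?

The rule is to shift every letter 2 places forward in the alphabet (wrapping around).
For "osgwnxdmijjaa" the result is "quiypzfokllcc".

quiypzfokllcc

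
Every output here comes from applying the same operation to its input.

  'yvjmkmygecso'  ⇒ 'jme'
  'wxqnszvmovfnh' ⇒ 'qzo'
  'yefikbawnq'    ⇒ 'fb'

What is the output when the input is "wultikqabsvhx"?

The pattern: delete the last 3 characters, then keep one character in every 3, starting at position 3 (positions 3rd, 6th, 9th, ...).
For "wultikqabsvhx" the result is "lkb".

lkb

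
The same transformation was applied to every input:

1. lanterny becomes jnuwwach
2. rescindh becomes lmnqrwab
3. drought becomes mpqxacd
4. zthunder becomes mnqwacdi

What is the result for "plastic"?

jlruybc

The transformation: sort the characters into alphabetical order, then shift every letter 9 places forward in the alphabet (wrapping around).
Working it through for "plastic": intermediate "acilpst", final "jlruybc".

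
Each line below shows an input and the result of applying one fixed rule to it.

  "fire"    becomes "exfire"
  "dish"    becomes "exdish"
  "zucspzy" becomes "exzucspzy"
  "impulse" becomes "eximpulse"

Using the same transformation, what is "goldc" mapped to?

exgoldc

Each output is the input with this applied: prepend "ex".
Applying that to "goldc" gives "exgoldc".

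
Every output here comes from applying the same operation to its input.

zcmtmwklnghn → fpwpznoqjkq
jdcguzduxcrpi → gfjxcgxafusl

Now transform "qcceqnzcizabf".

ffhtqcflcdei

In each case the input is transformed by: delete the first character, then shift every letter 3 places forward in the alphabet (wrapping around).
Working it through for "qcceqnzcizabf": intermediate "cceqnzcizabf", final "ffhtqcflcdei".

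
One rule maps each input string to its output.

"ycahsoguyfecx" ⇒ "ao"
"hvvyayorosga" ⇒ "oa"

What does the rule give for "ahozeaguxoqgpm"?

Each output is the input with this applied: keep one character in every 3, starting at position 3 (positions 3rd, 6th, 9th, ...), then keep only the vowels.
Applying both steps to "ahozeaguxoqgpm": "oaxg", then "oa".

oa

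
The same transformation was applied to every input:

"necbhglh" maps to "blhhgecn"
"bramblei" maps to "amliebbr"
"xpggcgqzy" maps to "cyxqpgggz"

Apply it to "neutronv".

eutronnv

The transformation: sort the characters into reverse alphabetical order, then swap the first and last characters.
Applying both steps to "neutronv": "vutronne", then "eutronnv".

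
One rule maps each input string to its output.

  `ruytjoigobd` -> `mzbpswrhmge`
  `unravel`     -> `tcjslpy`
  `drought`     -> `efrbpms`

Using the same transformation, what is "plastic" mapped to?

What's happening: shift every letter 2 places backward in the alphabet (wrapping around), then move the last 3 characters to the front (rotate right by 3).
For "plastic", step one produces "njyqrga"; step two turns that into "rganjyq".

rganjyq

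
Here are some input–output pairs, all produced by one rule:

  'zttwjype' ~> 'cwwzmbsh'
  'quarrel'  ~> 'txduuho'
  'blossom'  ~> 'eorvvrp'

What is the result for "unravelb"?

xqudyhoe

Each output is the input with this applied: shift every letter 3 places forward in the alphabet (wrapping around).
Doing the same to "unravelb": "xqudyhoe".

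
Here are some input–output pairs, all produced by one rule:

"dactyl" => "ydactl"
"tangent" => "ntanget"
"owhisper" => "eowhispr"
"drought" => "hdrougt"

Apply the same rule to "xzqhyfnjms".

Rule — move the last character to the front, then swap the first and last characters.
For "xzqhyfnjms", step one produces "sxzqhyfnjm"; step two turns that into "mxzqhyfnjs".

mxzqhyfnjs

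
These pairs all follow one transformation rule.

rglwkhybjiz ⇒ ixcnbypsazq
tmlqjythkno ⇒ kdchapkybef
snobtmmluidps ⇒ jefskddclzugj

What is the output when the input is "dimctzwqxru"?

uzdtkqnhoil

Looking at the pairs, the operation is to shift every letter 9 places backward in the alphabet (wrapping around).
So "dimctzwqxru" becomes "uzdtkqnhoil".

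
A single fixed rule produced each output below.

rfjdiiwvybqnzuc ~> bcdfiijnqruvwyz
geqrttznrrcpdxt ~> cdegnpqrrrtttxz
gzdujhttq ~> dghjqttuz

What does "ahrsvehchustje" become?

The pattern: sort the characters into alphabetical order.
So "ahrsvehchustje" becomes "aceehhhjrsstuv".

aceehhhjrsstuv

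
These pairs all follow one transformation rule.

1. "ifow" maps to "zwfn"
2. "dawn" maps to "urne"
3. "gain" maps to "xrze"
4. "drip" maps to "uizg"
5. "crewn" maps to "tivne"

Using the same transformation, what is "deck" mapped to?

uvtb

Each output is the input with this applied: shift every letter 9 places backward in the alphabet (wrapping around).
So "deck" becomes "uvtb".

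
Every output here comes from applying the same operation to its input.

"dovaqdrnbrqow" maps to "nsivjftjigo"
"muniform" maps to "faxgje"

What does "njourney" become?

What's happening: delete the first 2 characters, then shift every letter 8 places backward in the alphabet (wrapping around).
For "njourney", step one produces "ourney"; step two turns that into "gmjfwq".

gmjfwq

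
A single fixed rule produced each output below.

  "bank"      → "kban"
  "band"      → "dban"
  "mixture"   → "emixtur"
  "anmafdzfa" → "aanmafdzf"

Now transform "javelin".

The rule is to move the last character to the front.
Applying that to "javelin" gives "njaveli".

njaveli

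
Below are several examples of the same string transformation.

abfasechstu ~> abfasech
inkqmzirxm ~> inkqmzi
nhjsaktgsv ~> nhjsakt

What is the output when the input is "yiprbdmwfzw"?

yiprbdmw

Rule — delete the last 3 characters.
Applying that to "yiprbdmwfzw" gives "yiprbdmw".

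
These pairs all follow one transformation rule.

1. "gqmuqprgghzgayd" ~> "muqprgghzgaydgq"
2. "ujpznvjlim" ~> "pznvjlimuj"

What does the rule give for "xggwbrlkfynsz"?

What's happening: move the first 2 characters to the end (rotate left by 2).
Doing the same to "xggwbrlkfynsz": "gwbrlkfynszxg".

gwbrlkfynszxg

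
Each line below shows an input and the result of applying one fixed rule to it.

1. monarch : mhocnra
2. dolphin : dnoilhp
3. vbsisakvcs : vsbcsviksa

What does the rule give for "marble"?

Each output is the input with this applied: take characters alternately from the front and the back (1st, last, 2nd, 2nd-last, ...).
"marble" → "mealrb".

mealrb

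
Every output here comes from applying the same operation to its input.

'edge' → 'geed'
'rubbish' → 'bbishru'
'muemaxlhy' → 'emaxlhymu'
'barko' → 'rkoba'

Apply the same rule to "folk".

Looking at the pairs, the operation is to move the first 2 characters to the end (rotate left by 2).
So "folk" becomes "lkfo".

lkfo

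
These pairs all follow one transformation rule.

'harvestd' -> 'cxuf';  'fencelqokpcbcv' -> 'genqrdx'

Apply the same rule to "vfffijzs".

hhlu

The rule is to shift every letter 2 places forward in the alphabet (wrapping around), then keep every other character starting from the second (positions 2nd, 4th, 6th, ...).
Starting from "vfffijzs": after the first operation, "xhhhklbu"; after the second, "hhlu".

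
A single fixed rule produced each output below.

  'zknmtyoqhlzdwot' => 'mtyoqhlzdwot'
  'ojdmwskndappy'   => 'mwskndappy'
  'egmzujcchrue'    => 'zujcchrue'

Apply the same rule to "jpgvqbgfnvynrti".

vqbgfnvynrti

The rule is to delete the first 3 characters.
Applying that to "jpgvqbgfnvynrti" gives "vqbgfnvynrti".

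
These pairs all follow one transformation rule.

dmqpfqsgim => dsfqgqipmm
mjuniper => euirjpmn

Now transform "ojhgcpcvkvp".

cvcvgphpjok

The rule is to sort the characters into alphabetical order, then take characters alternately from the front and the back (1st, last, 2nd, 2nd-last, ...).
On "ojhgcpcvkvp": the first step gives "ccghjkoppvv", and the second then gives "cvcvgphpjok".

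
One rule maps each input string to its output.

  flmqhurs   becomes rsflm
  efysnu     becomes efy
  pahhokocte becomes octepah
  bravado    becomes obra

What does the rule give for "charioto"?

Each output is the input with this applied: move the first 3 characters to the end (rotate left by 3), then delete the first 3 characters.
For "charioto", step one produces "riotocha"; step two turns that into "tocha".

tocha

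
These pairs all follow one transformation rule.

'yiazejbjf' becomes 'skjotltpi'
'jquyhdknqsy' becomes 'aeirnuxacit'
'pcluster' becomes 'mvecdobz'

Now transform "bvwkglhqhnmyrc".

The rule is to shift every letter 10 places forward in the alphabet (wrapping around), then move the first character to the end.
Doing the same to "bvwkglhqhnmyrc": "fguqvrarxwibml".

fguqvrarxwibml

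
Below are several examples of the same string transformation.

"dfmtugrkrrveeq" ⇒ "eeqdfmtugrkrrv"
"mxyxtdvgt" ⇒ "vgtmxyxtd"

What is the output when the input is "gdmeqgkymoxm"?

The transformation: move the last 3 characters to the front (rotate right by 3).
Applying that to "gdmeqgkymoxm" gives "oxmgdmeqgkym".

oxmgdmeqgkym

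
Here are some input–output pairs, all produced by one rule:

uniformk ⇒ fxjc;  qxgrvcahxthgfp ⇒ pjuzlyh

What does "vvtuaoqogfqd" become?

Looking at the pairs, the operation is to shift every letter 8 places backward in the alphabet (wrapping around), then keep every other character starting from the second (positions 2nd, 4th, 6th, ...).
For "vvtuaoqogfqd", step one produces "nnlmsgigyxiv"; step two turns that into "nmggxv".
(Check on "uniformk": → "mfaxgjec" → "fxjc" ✓)

nmggxv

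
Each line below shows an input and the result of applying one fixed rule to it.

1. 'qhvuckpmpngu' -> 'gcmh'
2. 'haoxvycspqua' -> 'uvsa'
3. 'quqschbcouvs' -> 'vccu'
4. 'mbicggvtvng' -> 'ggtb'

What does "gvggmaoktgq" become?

qmkv

In each case the input is transformed by: keep one character in every 3, starting at position 2 (positions 2nd, 5th, 8th, ...), then swap the first and last characters.
Applying that to "gvggmaoktgq" gives "qmkv".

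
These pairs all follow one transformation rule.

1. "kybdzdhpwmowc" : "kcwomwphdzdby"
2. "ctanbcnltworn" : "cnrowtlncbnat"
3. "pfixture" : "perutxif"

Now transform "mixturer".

mrerutxi

What's happening: reverse the string, then move the last character to the front.
On "mixturer": the first step gives "rerutxim", and the second then gives "mrerutxi".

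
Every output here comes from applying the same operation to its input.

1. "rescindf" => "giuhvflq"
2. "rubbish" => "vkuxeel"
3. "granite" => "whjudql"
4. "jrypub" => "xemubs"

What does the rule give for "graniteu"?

In each case the input is transformed by: shift every letter 3 places forward in the alphabet (wrapping around), then move the last 2 characters to the front (rotate right by 2).
"graniteu" → "judqlwhx" → "hxjudqlw".

hxjudqlw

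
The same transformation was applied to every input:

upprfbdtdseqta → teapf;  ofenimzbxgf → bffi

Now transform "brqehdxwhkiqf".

Rule — keep one character in every 3, starting at position 2 (positions 2nd, 5th, 8th, ...), then move the first 2 characters to the end (rotate left by 2).
For "brqehdxwhkiqf", step one produces "rhwi"; step two turns that into "wirh".
(Check on "upprfbdtdseqta": → "pftea" → "teapf" ✓)

wirh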